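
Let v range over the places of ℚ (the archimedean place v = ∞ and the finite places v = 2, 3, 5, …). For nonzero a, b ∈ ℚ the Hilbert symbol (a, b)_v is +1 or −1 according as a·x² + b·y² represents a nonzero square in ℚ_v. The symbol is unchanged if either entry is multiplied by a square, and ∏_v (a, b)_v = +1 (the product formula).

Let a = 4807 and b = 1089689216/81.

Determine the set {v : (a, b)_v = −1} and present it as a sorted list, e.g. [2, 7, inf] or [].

[7, 11]

Mod squares: a ≡ 4807, b ≡ 266. Check v ∈ {∞, 2, 3, 7, 11, 19, 23}.
v=23: a=23^1·(≡2), b=23^2·(≡2) mod 23; (2|23)=+1, (2|23)=+1; (−1)^{1·2·11}·(+1)^2·(+1)^1 = +1.
v=7: a=7^0·(≡5), b=7^1·(≡6) mod 7; (5|7)=-1, (6|7)=-1; (−1)^{0·1·3}·(-1)^1·(-1)^0 = -1.
v=∞: 4807 > 0 and 266 > 0  ⇒  (a,b)_∞ = +1.
v=11: a=11^1·(≡8), b=11^2·(≡10) mod 11; (8|11)=-1, (10|11)=-1; (−1)^{1·2·5}·(-1)^2·(-1)^1 = -1.
v=19: a=19^1·(≡6), b=19^1·(≡14) mod 19; (6|19)=+1, (14|19)=-1; (−1)^{1·1·9}·(+1)^1·(-1)^1 = +1.
v=3: a=3^0·(≡1), b=3^-4·(≡2) mod 3; (1|3)=+1, (2|3)=-1; (−1)^{0·-4·1}·(+1)^-4·(-1)^0 = +1.
v=2: v_2(a)=0, v_2(b)=7; units ≡ 7, 5 (mod 8); ε·ε+αω+βω = 1·0+0·1+7·0 ≡ 0  ⇒  (a,b)_2 = +1.
Ram(4807, 266) = {7, 11}; no ℚ_7-point on the conic.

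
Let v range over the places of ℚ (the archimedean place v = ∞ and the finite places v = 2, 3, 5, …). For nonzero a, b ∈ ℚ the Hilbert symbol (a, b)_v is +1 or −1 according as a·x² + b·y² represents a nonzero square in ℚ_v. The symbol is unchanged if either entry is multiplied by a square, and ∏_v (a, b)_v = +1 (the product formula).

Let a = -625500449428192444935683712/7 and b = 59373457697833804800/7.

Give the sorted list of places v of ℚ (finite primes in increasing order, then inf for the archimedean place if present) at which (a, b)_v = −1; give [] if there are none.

[19, 31]

Mod squares: a ≡ -4626006, b ≡ 18879. Check v ∈ {∞, 2, 3, 5, 7, 11, 13, 17, 19, 29, 31}.
v=5: a=5^0·(≡4), b=5^2·(≡1) mod 5; (4|5)=+1, (1|5)=+1; (−1)^{0·2·2}·(+1)^2·(+1)^0 = +1.
v=31: a=31^1·(≡16), b=31^1·(≡14) mod 31; (16|31)=+1, (14|31)=+1; (−1)^{1·1·15}·(+1)^1·(+1)^1 = -1.
v=11: a=11^5·(≡7), b=11^2·(≡4) mod 11; (7|11)=-1, (4|11)=+1; (−1)^{5·2·5}·(-1)^2·(+1)^5 = +1.
v=29: a=29^4·(≡6), b=29^3·(≡9) mod 29; (6|29)=+1, (9|29)=+1; (−1)^{4·3·14}·(+1)^3·(+1)^4 = +1.
v=13: a=13^2·(≡11), b=13^0·(≡4) mod 13; (11|13)=-1, (4|13)=+1; (−1)^{2·0·6}·(-1)^0·(+1)^2 = +1.
v=3: a=3^5·(≡1), b=3^5·(≡2) mod 3; (1|3)=+1, (2|3)=-1; (−1)^{5·5·1}·(+1)^5·(-1)^5 = +1.
v=19: a=19^3·(≡7), b=19^2·(≡3) mod 19; (7|19)=+1, (3|19)=-1; (−1)^{3·2·9}·(+1)^2·(-1)^3 = -1.
v=7: a=7^-1·(≡3), b=7^-1·(≡2) mod 7; (3|7)=-1, (2|7)=+1; (−1)^{-1·-1·3}·(-1)^-1·(+1)^-1 = +1.
v=17: a=17^3·(≡15), b=17^2·(≡8) mod 17; (15|17)=+1, (8|17)=+1; (−1)^{3·2·8}·(+1)^2·(+1)^3 = +1.
v=∞: -4626006 < 0 and 18879 > 0  ⇒  (a,b)_∞ = +1.
v=2: v_2(a)=7, v_2(b)=10; units ≡ 5, 7 (mod 8); ε·ε+αω+βω = 0·1+7·0+10·1 ≡ 0  ⇒  (a,b)_2 = +1.
|Ram(-4626006, 18879)| = 2, even; anisotropic at {19, 31}.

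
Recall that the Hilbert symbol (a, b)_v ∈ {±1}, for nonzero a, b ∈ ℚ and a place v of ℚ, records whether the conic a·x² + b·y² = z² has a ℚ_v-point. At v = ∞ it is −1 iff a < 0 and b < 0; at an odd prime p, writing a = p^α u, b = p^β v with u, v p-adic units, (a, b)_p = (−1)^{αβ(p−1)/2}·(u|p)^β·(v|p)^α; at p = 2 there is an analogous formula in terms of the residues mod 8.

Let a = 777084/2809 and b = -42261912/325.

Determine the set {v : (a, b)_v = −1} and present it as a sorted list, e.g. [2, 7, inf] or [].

(a, b) ≡ (231, -286) mod (ℚ^×)²; places V = {2, 3, 5, 7, 11, 13, 29, 53, ∞}.
(a,b)_53: α=-2, u≡51; β=0, v≡26 (mod 53); (51|53)=-1, (26|53)=-1; sign (−1)^0·-1^0·-1^-2 = +1.
(a,b)_29: α=2, u≡1; β=0, v≡13 (mod 29); (1|29)=+1, (13|29)=+1; sign (−1)^0·+1^0·+1^2 = +1.
(a,b)_11: α=1, u≡6; β=3, v≡10 (mod 11); (6|11)=-1, (10|11)=-1; sign (−1)^1·-1^3·-1^1 = -1.
(a,b)_2: α=2, β=3; u≡7, v≡1 (mod 8); ε(u)ε(v)=1·0, αω(v)=2·0, βω(u)=3·0; sum ≡ 0  ⇒  +1.
(a,b)_5: α=0, u≡1; β=-2, v≡1 (mod 5); (1|5)=+1, (1|5)=+1; sign (−1)^0·+1^-2·+1^0 = +1.
(a,b)_∞: sgn(231)=+, sgn(-286)=−, so +1.
(a,b)_3: α=1, u≡2; β=4, v≡2 (mod 3); (2|3)=-1, (2|3)=-1; sign (−1)^0·-1^4·-1^1 = -1.
(a,b)_13: α=0, u≡9; β=-1, v≡4 (mod 13); (9|13)=+1, (4|13)=+1; sign (−1)^0·+1^-1·+1^0 = +1.
(a,b)_7: α=1, u≡3; β=2, v≡1 (mod 7); (3|7)=-1, (1|7)=+1; sign (−1)^0·-1^2·+1^1 = +1.
|Ram(231, -286)| = 2, even; anisotropic at {3, 11}.

[3, 11]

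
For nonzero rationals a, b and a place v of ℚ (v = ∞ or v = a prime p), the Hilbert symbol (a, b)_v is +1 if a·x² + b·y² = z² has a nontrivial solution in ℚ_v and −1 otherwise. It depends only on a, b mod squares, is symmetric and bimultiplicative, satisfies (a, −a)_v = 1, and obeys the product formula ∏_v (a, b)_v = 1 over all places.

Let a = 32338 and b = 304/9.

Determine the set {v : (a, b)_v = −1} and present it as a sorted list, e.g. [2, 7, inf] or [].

[2, 19, 23, 37]

Mod squares: a ≡ 32338, b ≡ 19. Check v ∈ {∞, 2, 3, 19, 23, 37}.
v=19: a=19^1·(≡11), b=19^1·(≡6) mod 19; (11|19)=+1, (6|19)=+1; (−1)^{1·1·9}·(+1)^1·(+1)^1 = -1.
v=23: a=23^1·(≡3), b=23^0·(≡21) mod 23; (3|23)=+1, (21|23)=-1; (−1)^{1·0·11}·(+1)^0·(-1)^1 = -1.
v=3: a=3^0·(≡1), b=3^-2·(≡1) mod 3; (1|3)=+1, (1|3)=+1; (−1)^{0·-2·1}·(+1)^-2·(+1)^0 = +1.
v=2: v_2(a)=1, v_2(b)=4; units ≡ 1, 3 (mod 8); ε·ε+αω+βω = 0·1+1·1+4·0 ≡ 1  ⇒  (a,b)_2 = -1.
v=∞: 32338 > 0 and 19 > 0  ⇒  (a,b)_∞ = +1.
v=37: a=37^1·(≡23), b=37^0·(≡5) mod 37; (23|37)=-1, (5|37)=-1; (−1)^{1·0·18}·(-1)^0·(-1)^1 = -1.
Ram(32338, 19) = {2, 19, 23, 37}; no ℚ_2-point on the conic.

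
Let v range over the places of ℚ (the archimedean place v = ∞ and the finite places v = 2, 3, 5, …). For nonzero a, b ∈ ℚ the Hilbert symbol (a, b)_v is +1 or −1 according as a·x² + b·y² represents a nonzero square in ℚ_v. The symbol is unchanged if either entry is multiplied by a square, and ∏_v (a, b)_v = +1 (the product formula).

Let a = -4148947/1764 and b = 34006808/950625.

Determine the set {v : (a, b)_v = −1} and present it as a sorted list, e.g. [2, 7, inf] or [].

[2, 23]

Mod squares: a ≡ -7843, b ≡ 38. Check v ∈ {∞, 2, 3, 5, 7, 11, 13, 19, 23, 31, 43}.
v=19: a=19^0·(≡4), b=19^1·(≡3) mod 19; (4|19)=+1, (3|19)=-1; (−1)^{0·1·9}·(+1)^1·(-1)^0 = +1.
v=7: a=7^-2·(≡2), b=7^0·(≡6) mod 7; (2|7)=+1, (6|7)=-1; (−1)^{-2·0·3}·(+1)^0·(-1)^-2 = +1.
v=31: a=31^1·(≡24), b=31^0·(≡18) mod 31; (24|31)=-1, (18|31)=+1; (−1)^{1·0·15}·(-1)^0·(+1)^1 = +1.
v=3: a=3^-2·(≡2), b=3^-2·(≡2) mod 3; (2|3)=-1, (2|3)=-1; (−1)^{-2·-2·1}·(-1)^-2·(-1)^-2 = +1.
v=43: a=43^0·(≡37), b=43^2·(≡21) mod 43; (37|43)=-1, (21|43)=+1; (−1)^{0·2·21}·(-1)^2·(+1)^0 = +1.
v=23: a=23^3·(≡6), b=23^0·(≡17) mod 23; (6|23)=+1, (17|23)=-1; (−1)^{3·0·11}·(+1)^0·(-1)^3 = -1.
v=5: a=5^0·(≡2), b=5^-4·(≡3) mod 5; (2|5)=-1, (3|5)=-1; (−1)^{0·-4·2}·(-1)^-4·(-1)^0 = +1.
v=2: v_2(a)=-2, v_2(b)=3; units ≡ 5, 3 (mod 8); ε·ε+αω+βω = 0·1+-2·1+3·1 ≡ 1  ⇒  (a,b)_2 = -1.
v=11: a=11^1·(≡6), b=11^2·(≡4) mod 11; (6|11)=-1, (4|11)=+1; (−1)^{1·2·5}·(-1)^2·(+1)^1 = +1.
v=∞: -7843 < 0 and 38 > 0  ⇒  (a,b)_∞ = +1.
v=13: a=13^0·(≡9), b=13^-2·(≡12) mod 13; (9|13)=+1, (12|13)=+1; (−1)^{0·-2·6}·(+1)^-2·(+1)^0 = +1.
Ram(-7843, 38) = {2, 23}; no ℚ_2-point on the conic.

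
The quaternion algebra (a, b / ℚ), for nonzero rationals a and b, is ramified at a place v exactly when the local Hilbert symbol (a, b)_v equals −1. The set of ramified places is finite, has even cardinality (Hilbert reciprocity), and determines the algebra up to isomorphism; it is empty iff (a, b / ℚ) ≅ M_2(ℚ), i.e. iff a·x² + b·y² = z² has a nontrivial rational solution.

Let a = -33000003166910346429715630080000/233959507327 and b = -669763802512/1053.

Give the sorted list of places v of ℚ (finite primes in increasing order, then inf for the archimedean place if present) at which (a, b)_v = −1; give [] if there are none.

[13, 19, 31, inf]

Mod squares: a ≡ -70091, b ≡ -2821. Check v ∈ {∞, 2, 3, 5, 7, 13, 17, 19, 31, 41, 43}.
v=31: a=31^3·(≡4), b=31^1·(≡19) mod 31; (4|31)=+1, (19|31)=+1; (−1)^{3·1·15}·(+1)^1·(+1)^3 = -1.
v=3: a=3^2·(≡1), b=3^-4·(≡2) mod 3; (1|3)=+1, (2|3)=-1; (−1)^{2·-4·1}·(+1)^-4·(-1)^2 = +1.
v=2: v_2(a)=14, v_2(b)=4; units ≡ 5, 3 (mod 8); ε·ε+αω+βω = 0·1+14·1+4·1 ≡ 0  ⇒  (a,b)_2 = +1.
v=43: a=43^4·(≡42), b=43^2·(≡16) mod 43; (42|43)=-1, (16|43)=+1; (−1)^{4·2·21}·(-1)^2·(+1)^4 = +1.
v=∞: -70091 < 0 and -2821 < 0  ⇒  (a,b)_∞ = -1.
v=5: a=5^4·(≡1), b=5^0·(≡1) mod 5; (1|5)=+1, (1|5)=+1; (−1)^{4·0·2}·(+1)^0·(+1)^4 = +1.
v=7: a=7^-7·(≡2), b=7^1·(≡5) mod 7; (2|7)=+1, (5|7)=-1; (−1)^{-7·1·3}·(+1)^1·(-1)^-7 = +1.
v=17: a=17^5·(≡1), b=17^2·(≡4) mod 17; (1|17)=+1, (4|17)=+1; (−1)^{5·2·8}·(+1)^2·(+1)^5 = +1.
v=13: a=13^-2·(≡11), b=13^-1·(≡9) mod 13; (11|13)=-1, (9|13)=+1; (−1)^{-2·-1·6}·(-1)^-1·(+1)^-2 = -1.
v=41: a=41^-2·(≡27), b=41^0·(≡23) mod 41; (27|41)=-1, (23|41)=+1; (−1)^{-2·0·20}·(-1)^0·(+1)^-2 = +1.
v=19: a=19^5·(≡6), b=19^2·(≡15) mod 19; (6|19)=+1, (15|19)=-1; (−1)^{5·2·9}·(+1)^2·(-1)^5 = -1.
Ram(-70091, -2821) = {13, 19, 31, ∞}; no ℚ_13-point on the conic.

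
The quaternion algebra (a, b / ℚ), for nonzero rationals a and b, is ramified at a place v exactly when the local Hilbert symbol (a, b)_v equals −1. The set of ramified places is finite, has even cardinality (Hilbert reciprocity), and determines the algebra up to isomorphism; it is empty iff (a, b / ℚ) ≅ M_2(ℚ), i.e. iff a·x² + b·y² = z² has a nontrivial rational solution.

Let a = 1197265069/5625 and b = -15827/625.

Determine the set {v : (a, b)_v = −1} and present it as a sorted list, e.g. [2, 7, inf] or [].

[11, 13, 17, 19]

Mod squares: a ≡ 46189, b ≡ -323. Check v ∈ {∞, 2, 3, 5, 7, 11, 13, 17, 19, 23}.
v=11: a=11^1·(≡10), b=11^0·(≡10) mod 11; (10|11)=-1, (10|11)=-1; (−1)^{1·0·5}·(-1)^0·(-1)^1 = -1.
v=5: a=5^-4·(≡1), b=5^-4·(≡3) mod 5; (1|5)=+1, (3|5)=-1; (−1)^{-4·-4·2}·(+1)^-4·(-1)^-4 = +1.
v=∞: 46189 > 0 and -323 < 0  ⇒  (a,b)_∞ = +1.
v=23: a=23^2·(≡10), b=23^0·(≡5) mod 23; (10|23)=-1, (5|23)=-1; (−1)^{2·0·11}·(-1)^0·(-1)^2 = +1.
v=7: a=7^2·(≡3), b=7^2·(≡3) mod 7; (3|7)=-1, (3|7)=-1; (−1)^{2·2·3}·(-1)^2·(-1)^2 = +1.
v=3: a=3^-2·(≡1), b=3^0·(≡1) mod 3; (1|3)=+1, (1|3)=+1; (−1)^{-2·0·1}·(+1)^0·(+1)^-2 = +1.
v=17: a=17^1·(≡11), b=17^1·(≡16) mod 17; (11|17)=-1, (16|17)=+1; (−1)^{1·1·8}·(-1)^1·(+1)^1 = -1.
v=13: a=13^1·(≡1), b=13^0·(≡7) mod 13; (1|13)=+1, (7|13)=-1; (−1)^{1·0·6}·(+1)^0·(-1)^1 = -1.
v=2: v_2(a)=0, v_2(b)=0; units ≡ 5, 5 (mod 8); ε·ε+αω+βω = 0·0+0·1+0·1 ≡ 0  ⇒  (a,b)_2 = +1.
v=19: a=19^1·(≡14), b=19^1·(≡8) mod 19; (14|19)=-1, (8|19)=-1; (−1)^{1·1·9}·(-1)^1·(-1)^1 = -1.
Ram(46189, -323) = {11, 13, 17, 19}; no ℚ_11-point on the conic.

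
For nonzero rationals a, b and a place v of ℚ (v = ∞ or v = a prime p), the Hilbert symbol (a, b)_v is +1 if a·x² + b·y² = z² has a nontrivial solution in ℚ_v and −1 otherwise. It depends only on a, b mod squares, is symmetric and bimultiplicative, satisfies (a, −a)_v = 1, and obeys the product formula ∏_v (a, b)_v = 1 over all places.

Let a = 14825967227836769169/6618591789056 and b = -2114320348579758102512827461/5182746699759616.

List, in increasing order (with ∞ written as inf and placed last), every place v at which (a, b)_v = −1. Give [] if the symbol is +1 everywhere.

Mod squares: a ≡ 221, b ≡ -1178589. Check v ∈ {∞, 2, 3, 11, 13, 17, 19, 23, 29, 31}.
v=2: v_2(a)=-20, v_2(b)=-30; units ≡ 5, 3 (mod 8); ε·ε+αω+βω = 0·1+-20·1+-30·1 ≡ 0  ⇒  (a,b)_2 = +1.
v=17: a=17^-1·(≡2), b=17^0·(≡16) mod 17; (2|17)=+1, (16|17)=+1; (−1)^{-1·0·8}·(+1)^0·(+1)^-1 = +1.
v=11: a=11^4·(≡4), b=11^6·(≡6) mod 11; (4|11)=+1, (6|11)=-1; (−1)^{4·6·5}·(+1)^6·(-1)^4 = +1.
v=29: a=29^2·(≡14), b=29^3·(≡17) mod 29; (14|29)=-1, (17|29)=-1; (−1)^{2·3·14}·(-1)^3·(-1)^2 = -1.
v=23: a=23^2·(≡19), b=23^3·(≡8) mod 23; (19|23)=-1, (8|23)=+1; (−1)^{2·3·11}·(-1)^3·(+1)^2 = -1.
v=13: a=13^-5·(≡10), b=13^-6·(≡12) mod 13; (10|13)=+1, (12|13)=+1; (−1)^{-5·-6·6}·(+1)^-6·(+1)^-5 = +1.
v=31: a=31^2·(≡7), b=31^3·(≡16) mod 31; (7|31)=+1, (16|31)=+1; (−1)^{2·3·15}·(+1)^3·(+1)^2 = +1.
v=3: a=3^8·(≡2), b=3^9·(≡2) mod 3; (2|3)=-1, (2|3)=-1; (−1)^{8·9·1}·(-1)^9·(-1)^8 = -1.
v=19: a=19^2·(≡8), b=19^3·(≡7) mod 19; (8|19)=-1, (7|19)=+1; (−1)^{2·3·9}·(-1)^3·(+1)^2 = -1.
v=∞: 221 > 0 and -1178589 < 0  ⇒  (a,b)_∞ = +1.
|Ram(221, -1178589)| = 4, even; anisotropic at {3, 19, 23, 29}.

[3, 19, 23, 29]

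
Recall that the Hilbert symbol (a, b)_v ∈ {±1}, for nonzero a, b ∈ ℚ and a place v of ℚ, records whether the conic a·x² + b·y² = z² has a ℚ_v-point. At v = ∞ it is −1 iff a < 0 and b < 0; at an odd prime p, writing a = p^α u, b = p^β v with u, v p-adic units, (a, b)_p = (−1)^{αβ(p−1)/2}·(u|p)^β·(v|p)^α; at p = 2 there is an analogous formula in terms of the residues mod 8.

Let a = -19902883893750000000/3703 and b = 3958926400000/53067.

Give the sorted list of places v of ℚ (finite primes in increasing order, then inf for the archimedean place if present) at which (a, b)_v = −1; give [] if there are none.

[5, 11]

Mod squares: a ≡ -10010, b ≡ 30. Check v ∈ {∞, 2, 3, 5, 7, 11, 13, 19, 23}.
v=5: a=5^11·(≡2), b=5^5·(≡4) mod 5; (2|5)=-1, (4|5)=+1; (−1)^{11·5·2}·(-1)^5·(+1)^11 = -1.
v=11: a=11^5·(≡3), b=11^4·(≡8) mod 11; (3|11)=+1, (8|11)=-1; (−1)^{5·4·5}·(+1)^4·(-1)^5 = -1.
v=13: a=13^3·(≡3), b=13^2·(≡10) mod 13; (3|13)=+1, (10|13)=+1; (−1)^{3·2·6}·(+1)^2·(+1)^3 = +1.
v=7: a=7^-1·(≡6), b=7^-2·(≡1) mod 7; (6|7)=-1, (1|7)=+1; (−1)^{-1·-2·3}·(-1)^-2·(+1)^-1 = +1.
v=∞: -10010 < 0 and 30 > 0  ⇒  (a,b)_∞ = +1.
v=19: a=19^0·(≡3), b=19^-2·(≡6) mod 19; (3|19)=-1, (6|19)=+1; (−1)^{0·-2·9}·(-1)^-2·(+1)^0 = +1.
v=23: a=23^-2·(≡4), b=23^0·(≡10) mod 23; (4|23)=+1, (10|23)=-1; (−1)^{-2·0·11}·(+1)^0·(-1)^-2 = +1.
v=3: a=3^2·(≡1), b=3^-1·(≡1) mod 3; (1|3)=+1, (1|3)=+1; (−1)^{2·-1·1}·(+1)^-1·(+1)^2 = +1.
v=2: v_2(a)=7, v_2(b)=9; units ≡ 3, 7 (mod 8); ε·ε+αω+βω = 1·1+7·0+9·1 ≡ 0  ⇒  (a,b)_2 = +1.
(-10010, 30 / ℚ) ramifies at {5, 11}: a division algebra.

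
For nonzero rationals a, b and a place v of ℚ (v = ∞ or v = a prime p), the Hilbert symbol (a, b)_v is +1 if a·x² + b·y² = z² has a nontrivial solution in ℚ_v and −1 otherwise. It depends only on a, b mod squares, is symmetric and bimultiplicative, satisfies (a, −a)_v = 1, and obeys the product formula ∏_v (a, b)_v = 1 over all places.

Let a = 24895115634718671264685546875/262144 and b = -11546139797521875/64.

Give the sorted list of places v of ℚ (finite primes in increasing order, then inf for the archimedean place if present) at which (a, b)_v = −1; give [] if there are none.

Mod squares: a ≡ 595, b ≡ -198835. Check v ∈ {∞, 2, 3, 5, 7, 13, 17, 19, 23}.
v=13: a=13^2·(≡12), b=13^1·(≡5) mod 13; (12|13)=+1, (5|13)=-1; (−1)^{2·1·6}·(+1)^1·(-1)^2 = +1.
v=∞: 595 > 0 and -198835 < 0  ⇒  (a,b)_∞ = +1.
v=19: a=19^2·(≡16), b=19^1·(≡5) mod 19; (16|19)=+1, (5|19)=+1; (−1)^{2·1·9}·(+1)^1·(+1)^2 = +1.
v=3: a=3^14·(≡1), b=3^8·(≡2) mod 3; (1|3)=+1, (2|3)=-1; (−1)^{14·8·1}·(+1)^8·(-1)^14 = +1.
v=5: a=5^9·(≡1), b=5^5·(≡2) mod 5; (1|5)=+1, (2|5)=-1; (−1)^{9·5·2}·(+1)^5·(-1)^9 = -1.
v=7: a=7^5·(≡4), b=7^3·(≡1) mod 7; (4|7)=+1, (1|7)=+1; (−1)^{5·3·3}·(+1)^3·(+1)^5 = -1.
v=2: v_2(a)=-18, v_2(b)=-6; units ≡ 3, 5 (mod 8); ε·ε+αω+βω = 1·0+-18·1+-6·1 ≡ 0  ⇒  (a,b)_2 = +1.
v=17: a=17^3·(≡16), b=17^2·(≡11) mod 17; (16|17)=+1, (11|17)=-1; (−1)^{3·2·8}·(+1)^2·(-1)^3 = -1.
v=23: a=23^2·(≡7), b=23^1·(≡18) mod 23; (7|23)=-1, (18|23)=+1; (−1)^{2·1·11}·(-1)^1·(+1)^2 = -1.
Ram(595, -198835) = {5, 7, 17, 23}; no ℚ_5-point on the conic.

[5, 7, 17, 23]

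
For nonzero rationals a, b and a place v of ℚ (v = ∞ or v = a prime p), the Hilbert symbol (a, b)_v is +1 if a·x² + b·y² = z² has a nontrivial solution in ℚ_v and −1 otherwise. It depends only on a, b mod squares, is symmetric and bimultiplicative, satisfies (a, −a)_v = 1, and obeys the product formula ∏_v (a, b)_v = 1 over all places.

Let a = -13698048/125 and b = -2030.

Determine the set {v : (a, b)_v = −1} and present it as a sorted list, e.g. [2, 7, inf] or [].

[2, 5, 7, 13, 29, inf]

Mod squares: a ≡ -1365, b ≡ -2030. Check v ∈ {∞, 2, 3, 5, 7, 13, 29}.
v=2: v_2(a)=10, v_2(b)=1; units ≡ 3, 1 (mod 8); ε·ε+αω+βω = 1·0+10·0+1·1 ≡ 1  ⇒  (a,b)_2 = -1.
v=∞: -1365 < 0 and -2030 < 0  ⇒  (a,b)_∞ = -1.
v=5: a=5^-3·(≡2), b=5^1·(≡4) mod 5; (2|5)=-1, (4|5)=+1; (−1)^{-3·1·2}·(-1)^1·(+1)^-3 = -1.
v=3: a=3^1·(≡1), b=3^0·(≡1) mod 3; (1|3)=+1, (1|3)=+1; (−1)^{1·0·1}·(+1)^0·(+1)^1 = +1.
v=29: a=29^0·(≡21), b=29^1·(≡17) mod 29; (21|29)=-1, (17|29)=-1; (−1)^{0·1·14}·(-1)^1·(-1)^0 = -1.
v=13: a=13^1·(≡4), b=13^0·(≡11) mod 13; (4|13)=+1, (11|13)=-1; (−1)^{1·0·6}·(+1)^0·(-1)^1 = -1.
v=7: a=7^3·(≡1), b=7^1·(≡4) mod 7; (1|7)=+1, (4|7)=+1; (−1)^{3·1·3}·(+1)^1·(+1)^3 = -1.
|Ram(-1365, -2030)| = 6, even; anisotropic at {2, 5, 7, 13, 29, ∞}.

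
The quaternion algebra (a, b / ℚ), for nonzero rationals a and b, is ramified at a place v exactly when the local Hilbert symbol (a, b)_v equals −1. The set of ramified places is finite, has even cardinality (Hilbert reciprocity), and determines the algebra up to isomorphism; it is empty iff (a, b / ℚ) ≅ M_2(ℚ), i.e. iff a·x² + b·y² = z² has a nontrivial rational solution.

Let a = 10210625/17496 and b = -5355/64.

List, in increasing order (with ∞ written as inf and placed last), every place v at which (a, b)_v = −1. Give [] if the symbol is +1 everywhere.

[2, 3, 5, 17]

(a, b) ≡ (102, -595) mod (ℚ^×)²; places V = {2, 3, 5, 7, 17, 31, ∞}.
(a,b)_∞: sgn(102)=+, sgn(-595)=−, so +1.
(a,b)_5: α=4, u≡2; β=1, v≡1 (mod 5); (2|5)=-1, (1|5)=+1; sign (−1)^0·-1^1·+1^4 = -1.
(a,b)_31: α=2, u≡20; β=0, v≡4 (mod 31); (20|31)=+1, (4|31)=+1; sign (−1)^0·+1^0·+1^2 = +1.
(a,b)_2: α=-3, β=-6; u≡3, v≡5 (mod 8); ε(u)ε(v)=1·0, αω(v)=-3·1, βω(u)=-6·1; sum ≡ 1  ⇒  -1.
(a,b)_7: α=0, u≡4; β=1, v≡5 (mod 7); (4|7)=+1, (5|7)=-1; sign (−1)^0·+1^1·-1^0 = +1.
(a,b)_17: α=1, u≡5; β=1, v≡15 (mod 17); (5|17)=-1, (15|17)=+1; sign (−1)^0·-1^1·+1^1 = -1.
(a,b)_3: α=-7, u≡1; β=2, v≡2 (mod 3); (1|3)=+1, (2|3)=-1; sign (−1)^0·+1^2·-1^-7 = -1.
|Ram(102, -595)| = 4, even; anisotropic at {2, 3, 5, 17}.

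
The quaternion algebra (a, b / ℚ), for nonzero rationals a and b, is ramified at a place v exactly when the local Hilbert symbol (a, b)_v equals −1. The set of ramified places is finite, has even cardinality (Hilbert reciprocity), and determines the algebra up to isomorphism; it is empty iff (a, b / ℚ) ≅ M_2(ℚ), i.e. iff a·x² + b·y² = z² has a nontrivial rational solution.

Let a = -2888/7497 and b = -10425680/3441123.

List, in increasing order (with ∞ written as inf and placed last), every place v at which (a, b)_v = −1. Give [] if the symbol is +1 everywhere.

[3, inf]

(a, b) ≡ (-34, -15) mod (ℚ^×)²; places V = {2, 3, 5, 7, 17, 19, ∞}.
(a,b)_∞: sgn(-34)=−, sgn(-15)=−, so -1.
(a,b)_7: α=-2, u≡4; β=-2, v≡5 (mod 7); (4|7)=+1, (5|7)=-1; sign (−1)^0·+1^-2·-1^-2 = +1.
(a,b)_3: α=-2, u≡2; β=-5, v≡1 (mod 3); (2|3)=-1, (1|3)=+1; sign (−1)^0·-1^-5·+1^-2 = -1.
(a,b)_2: α=3, β=4; u≡7, v≡1 (mod 8); ε(u)ε(v)=1·0, αω(v)=3·0, βω(u)=4·0; sum ≡ 0  ⇒  +1.
(a,b)_5: α=0, u≡1; β=1, v≡3 (mod 5); (1|5)=+1, (3|5)=-1; sign (−1)^0·+1^1·-1^0 = +1.
(a,b)_19: α=2, u≡1; β=4, v≡16 (mod 19); (1|19)=+1, (16|19)=+1; sign (−1)^0·+1^4·+1^2 = +1.
(a,b)_17: α=-1, u≡15; β=-2, v≡9 (mod 17); (15|17)=+1, (9|17)=+1; sign (−1)^0·+1^-2·+1^-1 = +1.
Ram(-34, -15) = {3, ∞}; no ℚ_3-point on the conic.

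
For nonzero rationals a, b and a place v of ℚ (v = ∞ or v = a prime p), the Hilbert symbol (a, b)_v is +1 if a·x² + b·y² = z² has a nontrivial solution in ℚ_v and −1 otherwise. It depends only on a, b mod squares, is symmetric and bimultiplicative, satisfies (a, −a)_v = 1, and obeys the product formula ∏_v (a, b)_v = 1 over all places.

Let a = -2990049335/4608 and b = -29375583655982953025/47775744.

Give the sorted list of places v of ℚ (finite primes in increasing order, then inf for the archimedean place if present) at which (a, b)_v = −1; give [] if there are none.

[13, inf]

Mod squares: a ≡ -50830, b ≡ -161. Check v ∈ {∞, 2, 3, 5, 7, 13, 17, 23}.
v=13: a=13^1·(≡3), b=13^2·(≡11) mod 13; (3|13)=+1, (11|13)=-1; (−1)^{1·2·6}·(+1)^2·(-1)^1 = -1.
v=2: v_2(a)=-9, v_2(b)=-16; units ≡ 1, 7 (mod 8); ε·ε+αω+βω = 0·1+-9·0+-16·0 ≡ 0  ⇒  (a,b)_2 = +1.
v=17: a=17^1·(≡9), b=17^2·(≡8) mod 17; (9|17)=+1, (8|17)=+1; (−1)^{1·2·8}·(+1)^2·(+1)^1 = +1.
v=∞: -50830 < 0 and -161 < 0  ⇒  (a,b)_∞ = -1.
v=3: a=3^-2·(≡2), b=3^-6·(≡1) mod 3; (2|3)=-1, (1|3)=+1; (−1)^{-2·-6·1}·(-1)^-6·(+1)^-2 = +1.
v=7: a=7^6·(≡1), b=7^11·(≡3) mod 7; (1|7)=+1, (3|7)=-1; (−1)^{6·11·3}·(+1)^11·(-1)^6 = +1.
v=23: a=23^1·(≡11), b=23^3·(≡4) mod 23; (11|23)=-1, (4|23)=+1; (−1)^{1·3·11}·(-1)^3·(+1)^1 = +1.
v=5: a=5^1·(≡1), b=5^2·(≡1) mod 5; (1|5)=+1, (1|5)=+1; (−1)^{1·2·2}·(+1)^2·(+1)^1 = +1.
(-50830, -161 / ℚ) ramifies at {13, ∞}: a division algebra.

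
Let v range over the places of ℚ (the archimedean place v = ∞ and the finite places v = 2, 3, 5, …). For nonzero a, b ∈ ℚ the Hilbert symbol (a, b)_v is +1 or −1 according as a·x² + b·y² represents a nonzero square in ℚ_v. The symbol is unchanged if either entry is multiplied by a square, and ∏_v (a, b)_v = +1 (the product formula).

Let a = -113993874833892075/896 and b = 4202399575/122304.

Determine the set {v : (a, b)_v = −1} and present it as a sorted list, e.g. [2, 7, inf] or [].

[7, 11]

(a, b) ≡ (-8778, 187473) mod (ℚ^×)²; places V = {2, 3, 5, 7, 11, 13, 17, 19, 23, ∞}.
(a,b)_∞: sgn(-8778)=−, sgn(187473)=+, so +1.
(a,b)_2: α=-7, β=-6; u≡3, v≡1 (mod 8); ε(u)ε(v)=1·0, αω(v)=-7·0, βω(u)=-6·1; sum ≡ 0  ⇒  +1.
(a,b)_5: α=2, u≡2; β=2, v≡2 (mod 5); (2|5)=-1, (2|5)=-1; sign (−1)^0·-1^2·-1^2 = +1.
(a,b)_23: α=2, u≡1; β=1, v≡1 (mod 23); (1|23)=+1, (1|23)=+1; sign (−1)^0·+1^1·+1^2 = +1.
(a,b)_3: α=3, u≡2; β=-1, v≡1 (mod 3); (2|3)=-1, (1|3)=+1; sign (−1)^1·-1^-1·+1^3 = +1.
(a,b)_11: α=5, u≡1; β=3, v≡1 (mod 11); (1|11)=+1, (1|11)=+1; sign (−1)^1·+1^3·+1^5 = -1.
(a,b)_13: α=0, u≡9; β=-1, v≡4 (mod 13); (9|13)=+1, (4|13)=+1; sign (−1)^0·+1^-1·+1^0 = +1.
(a,b)_7: α=-1, u≡3; β=-2, v≡6 (mod 7); (3|7)=-1, (6|7)=-1; sign (−1)^0·-1^-2·-1^-1 = -1.
(a,b)_17: α=2, u≡10; β=2, v≡12 (mod 17); (10|17)=-1, (12|17)=-1; sign (−1)^0·-1^2·-1^2 = +1.
(a,b)_19: α=3, u≡14; β=1, v≡1 (mod 19); (14|19)=-1, (1|19)=+1; sign (−1)^1·-1^1·+1^3 = +1.
(-8778, 187473 / ℚ) ramifies at {7, 11}: a division algebra.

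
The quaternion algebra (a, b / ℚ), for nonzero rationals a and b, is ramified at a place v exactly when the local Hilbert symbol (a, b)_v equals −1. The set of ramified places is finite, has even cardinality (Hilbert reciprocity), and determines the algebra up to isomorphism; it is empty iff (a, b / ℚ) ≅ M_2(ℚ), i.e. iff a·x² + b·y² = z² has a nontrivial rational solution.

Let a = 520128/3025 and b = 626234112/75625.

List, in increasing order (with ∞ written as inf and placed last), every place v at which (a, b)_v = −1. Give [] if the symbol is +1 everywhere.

Mod squares: a ≡ 903, b ≡ 3. Check v ∈ {∞, 2, 3, 5, 7, 11, 43}.
v=43: a=43^1·(≡41), b=43^2·(≡27) mod 43; (41|43)=+1, (27|43)=-1; (−1)^{1·2·21}·(+1)^2·(-1)^1 = -1.
v=2: v_2(a)=6, v_2(b)=8; units ≡ 7, 3 (mod 8); ε·ε+αω+βω = 1·1+6·1+8·0 ≡ 1  ⇒  (a,b)_2 = -1.
v=3: a=3^3·(≡1), b=3^3·(≡1) mod 3; (1|3)=+1, (1|3)=+1; (−1)^{3·3·1}·(+1)^3·(+1)^3 = -1.
v=∞: 903 > 0 and 3 > 0  ⇒  (a,b)_∞ = +1.
v=5: a=5^-2·(≡3), b=5^-4·(≡2) mod 5; (3|5)=-1, (2|5)=-1; (−1)^{-2·-4·2}·(-1)^-4·(-1)^-2 = +1.
v=11: a=11^-2·(≡5), b=11^-2·(≡1) mod 11; (5|11)=+1, (1|11)=+1; (−1)^{-2·-2·5}·(+1)^-2·(+1)^-2 = +1.
v=7: a=7^1·(≡6), b=7^2·(≡6) mod 7; (6|7)=-1, (6|7)=-1; (−1)^{1·2·3}·(-1)^2·(-1)^1 = -1.
Ram(903, 3) = {2, 3, 7, 43}; no ℚ_2-point on the conic.

[2, 3, 7, 43]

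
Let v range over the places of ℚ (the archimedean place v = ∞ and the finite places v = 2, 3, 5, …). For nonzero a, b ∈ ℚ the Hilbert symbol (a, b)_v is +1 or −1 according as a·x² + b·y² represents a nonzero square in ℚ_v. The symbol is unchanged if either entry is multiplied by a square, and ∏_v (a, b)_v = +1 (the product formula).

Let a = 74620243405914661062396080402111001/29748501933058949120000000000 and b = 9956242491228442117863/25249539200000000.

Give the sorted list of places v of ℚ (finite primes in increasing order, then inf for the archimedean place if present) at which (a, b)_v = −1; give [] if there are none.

(a, b) ≡ (67298, 2926) mod (ℚ^×)²; places V = {2, 3, 5, 7, 11, 13, 17, 19, 23, 41, 53, ∞}.
(a,b)_5: α=-10, u≡2; β=-8, v≡4 (mod 5); (2|5)=-1, (4|5)=+1; sign (−1)^0·-1^-8·+1^-10 = +1.
(a,b)_19: α=1, u≡18; β=1, v≡2 (mod 19); (18|19)=-1, (2|19)=-1; sign (−1)^1·-1^1·-1^1 = -1.
(a,b)_13: α=2, u≡12; β=0, v≡12 (mod 13); (12|13)=+1, (12|13)=+1; sign (−1)^0·+1^0·+1^2 = +1.
(a,b)_∞: sgn(67298)=+, sgn(2926)=+, so +1.
(a,b)_17: α=4, u≡14; β=2, v≡16 (mod 17); (14|17)=-1, (16|17)=+1; sign (−1)^0·-1^2·+1^4 = +1.
(a,b)_41: α=6, u≡30; β=4, v≡11 (mod 41); (30|41)=-1, (11|41)=-1; sign (−1)^0·-1^4·-1^6 = +1.
(a,b)_7: α=7, u≡6; β=5, v≡3 (mod 7); (6|7)=-1, (3|7)=-1; sign (−1)^1·-1^5·-1^7 = -1.
(a,b)_53: α=-6, u≡2; β=-4, v≡9 (mod 53); (2|53)=-1, (9|53)=+1; sign (−1)^0·-1^-4·+1^-6 = +1.
(a,b)_23: α=3, u≡19; β=2, v≡5 (mod 23); (19|23)=-1, (5|23)=-1; sign (−1)^0·-1^2·-1^3 = -1.
(a,b)_2: α=-37, β=-13; u≡1, v≡7 (mod 8); ε(u)ε(v)=0·1, αω(v)=-37·0, βω(u)=-13·0; sum ≡ 0  ⇒  +1.
(a,b)_11: α=1, u≡2; β=1, v≡8 (mod 11); (2|11)=-1, (8|11)=-1; sign (−1)^1·-1^1·-1^1 = -1.
(a,b)_3: α=12, u≡2; β=8, v≡1 (mod 3); (2|3)=-1, (1|3)=+1; sign (−1)^0·-1^8·+1^12 = +1.
|Ram(67298, 2926)| = 4, even; anisotropic at {7, 11, 19, 23}.

[7, 11, 19, 23]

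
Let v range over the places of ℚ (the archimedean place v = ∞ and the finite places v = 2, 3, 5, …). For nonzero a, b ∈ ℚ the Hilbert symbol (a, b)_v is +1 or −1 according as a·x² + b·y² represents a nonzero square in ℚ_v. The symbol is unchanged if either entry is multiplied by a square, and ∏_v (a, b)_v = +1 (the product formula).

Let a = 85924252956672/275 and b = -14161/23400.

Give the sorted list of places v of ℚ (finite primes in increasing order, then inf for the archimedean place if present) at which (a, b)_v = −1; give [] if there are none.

Mod squares: a ≡ 858, b ≡ -26. Check v ∈ {∞, 2, 3, 5, 7, 11, 13, 17, 29}.
v=29: a=29^4·(≡18), b=29^0·(≡3) mod 29; (18|29)=-1, (3|29)=-1; (−1)^{4·0·14}·(-1)^0·(-1)^4 = +1.
v=7: a=7^0·(≡2), b=7^2·(≡2) mod 7; (2|7)=+1, (2|7)=+1; (−1)^{0·2·3}·(+1)^2·(+1)^0 = +1.
v=2: v_2(a)=11, v_2(b)=-3; units ≡ 5, 3 (mod 8); ε·ε+αω+βω = 0·1+11·1+-3·1 ≡ 0  ⇒  (a,b)_2 = +1.
v=3: a=3^3·(≡1), b=3^-2·(≡1) mod 3; (1|3)=+1, (1|3)=+1; (−1)^{3·-2·1}·(+1)^-2·(+1)^3 = +1.
v=17: a=17^0·(≡4), b=17^2·(≡13) mod 17; (4|17)=+1, (13|17)=+1; (−1)^{0·2·8}·(+1)^2·(+1)^0 = +1.
v=∞: 858 > 0 and -26 < 0  ⇒  (a,b)_∞ = +1.
v=13: a=13^3·(≡4), b=13^-1·(≡8) mod 13; (4|13)=+1, (8|13)=-1; (−1)^{3·-1·6}·(+1)^-1·(-1)^3 = -1.
v=11: a=11^-1·(≡3), b=11^0·(≡6) mod 11; (3|11)=+1, (6|11)=-1; (−1)^{-1·0·5}·(+1)^0·(-1)^-1 = -1.
v=5: a=5^-2·(≡2), b=5^-2·(≡4) mod 5; (2|5)=-1, (4|5)=+1; (−1)^{-2·-2·2}·(-1)^-2·(+1)^-2 = +1.
|Ram(858, -26)| = 2, even; anisotropic at {11, 13}.

[11, 13]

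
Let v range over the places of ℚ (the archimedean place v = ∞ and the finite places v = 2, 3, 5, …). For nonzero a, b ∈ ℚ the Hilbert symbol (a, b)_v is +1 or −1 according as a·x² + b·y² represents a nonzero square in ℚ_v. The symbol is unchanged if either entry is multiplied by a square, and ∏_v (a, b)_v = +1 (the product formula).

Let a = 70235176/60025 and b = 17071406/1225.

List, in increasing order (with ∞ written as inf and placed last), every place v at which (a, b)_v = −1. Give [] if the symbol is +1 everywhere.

Mod squares: a ≡ 106, b ≡ 1166. Check v ∈ {∞, 2, 5, 7, 11, 37, 53}.
v=∞: 106 > 0 and 1166 > 0  ⇒  (a,b)_∞ = +1.
v=2: v_2(a)=3, v_2(b)=1; units ≡ 5, 7 (mod 8); ε·ε+αω+βω = 0·1+3·0+1·1 ≡ 1  ⇒  (a,b)_2 = -1.
v=5: a=5^-2·(≡1), b=5^-2·(≡4) mod 5; (1|5)=+1, (4|5)=+1; (−1)^{-2·-2·2}·(+1)^-2·(+1)^-2 = +1.
v=7: a=7^-4·(≡1), b=7^-2·(≡4) mod 7; (1|7)=+1, (4|7)=+1; (−1)^{-4·-2·3}·(+1)^-2·(+1)^-4 = +1.
v=37: a=37^2·(≡2), b=37^0·(≡31) mod 37; (2|37)=-1, (31|37)=-1; (−1)^{2·0·18}·(-1)^0·(-1)^2 = +1.
v=53: a=53^1·(≡45), b=53^1·(≡30) mod 53; (45|53)=-1, (30|53)=-1; (−1)^{1·1·26}·(-1)^1·(-1)^1 = +1.
v=11: a=11^2·(≡7), b=11^5·(≡10) mod 11; (7|11)=-1, (10|11)=-1; (−1)^{2·5·5}·(-1)^5·(-1)^2 = -1.
(106, 1166 / ℚ) ramifies at {2, 11}: a division algebra.

[2, 11]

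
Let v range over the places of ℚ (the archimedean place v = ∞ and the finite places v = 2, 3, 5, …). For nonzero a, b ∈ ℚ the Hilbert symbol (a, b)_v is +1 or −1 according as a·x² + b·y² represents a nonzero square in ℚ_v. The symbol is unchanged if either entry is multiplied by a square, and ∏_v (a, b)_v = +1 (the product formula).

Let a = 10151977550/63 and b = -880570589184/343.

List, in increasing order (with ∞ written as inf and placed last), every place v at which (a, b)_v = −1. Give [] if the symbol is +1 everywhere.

[7, 11]

Mod squares: a ≡ 34034, b ≡ -2002. Check v ∈ {∞, 2, 3, 5, 7, 11, 13, 17}.
v=∞: 34034 > 0 and -2002 < 0  ⇒  (a,b)_∞ = +1.
v=3: a=3^-2·(≡2), b=3^2·(≡2) mod 3; (2|3)=-1, (2|3)=-1; (−1)^{-2·2·1}·(-1)^2·(-1)^-2 = +1.
v=13: a=13^1·(≡6), b=13^1·(≡5) mod 13; (6|13)=-1, (5|13)=-1; (−1)^{1·1·6}·(-1)^1·(-1)^1 = +1.
v=17: a=17^5·(≡15), b=17^4·(≡8) mod 17; (15|17)=+1, (8|17)=+1; (−1)^{5·4·8}·(+1)^4·(+1)^5 = +1.
v=11: a=11^1·(≡4), b=11^1·(≡1) mod 11; (4|11)=+1, (1|11)=+1; (−1)^{1·1·5}·(+1)^1·(+1)^1 = -1.
v=5: a=5^2·(≡4), b=5^0·(≡2) mod 5; (4|5)=+1, (2|5)=-1; (−1)^{2·0·2}·(+1)^0·(-1)^2 = +1.
v=2: v_2(a)=1, v_2(b)=13; units ≡ 1, 7 (mod 8); ε·ε+αω+βω = 0·1+1·0+13·0 ≡ 0  ⇒  (a,b)_2 = +1.
v=7: a=7^-1·(≡4), b=7^-3·(≡1) mod 7; (4|7)=+1, (1|7)=+1; (−1)^{-1·-3·3}·(+1)^-3·(+1)^-1 = -1.
(34034, -2002 / ℚ) ramifies at {7, 11}: a division algebra.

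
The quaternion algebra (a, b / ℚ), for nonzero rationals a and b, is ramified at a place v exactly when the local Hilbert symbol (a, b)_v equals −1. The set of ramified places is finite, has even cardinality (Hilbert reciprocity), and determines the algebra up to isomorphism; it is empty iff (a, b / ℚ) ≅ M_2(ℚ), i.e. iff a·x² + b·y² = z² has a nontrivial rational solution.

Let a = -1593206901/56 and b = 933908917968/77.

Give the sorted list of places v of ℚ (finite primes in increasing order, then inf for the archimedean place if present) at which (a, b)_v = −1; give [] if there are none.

Mod squares: a ≡ -30596566, b ≡ 37961. Check v ∈ {∞, 2, 3, 7, 11, 13, 17, 29, 31}.
v=2: v_2(a)=-3, v_2(b)=4; units ≡ 5, 1 (mod 8); ε·ε+αω+βω = 0·0+-3·0+4·1 ≡ 0  ⇒  (a,b)_2 = +1.
v=13: a=13^1·(≡4), b=13^2·(≡10) mod 13; (4|13)=+1, (10|13)=+1; (−1)^{1·2·6}·(+1)^2·(+1)^1 = +1.
v=17: a=17^1·(≡8), b=17^1·(≡10) mod 17; (8|17)=+1, (10|17)=-1; (−1)^{1·1·8}·(+1)^1·(-1)^1 = -1.
v=7: a=7^-1·(≡1), b=7^-1·(≡3) mod 7; (1|7)=+1, (3|7)=-1; (−1)^{-1·-1·3}·(+1)^-1·(-1)^-1 = +1.
v=29: a=29^1·(≡9), b=29^1·(≡1) mod 29; (9|29)=+1, (1|29)=+1; (−1)^{1·1·14}·(+1)^1·(+1)^1 = +1.
v=∞: -30596566 < 0 and 37961 > 0  ⇒  (a,b)_∞ = +1.
v=11: a=11^1·(≡9), b=11^-1·(≡10) mod 11; (9|11)=+1, (10|11)=-1; (−1)^{1·-1·5}·(+1)^-1·(-1)^1 = +1.
v=3: a=3^6·(≡2), b=3^6·(≡2) mod 3; (2|3)=-1, (2|3)=-1; (−1)^{6·6·1}·(-1)^6·(-1)^6 = +1.
v=31: a=31^1·(≡3), b=31^2·(≡21) mod 31; (3|31)=-1, (21|31)=-1; (−1)^{1·2·15}·(-1)^2·(-1)^1 = -1.
(-30596566, 37961 / ℚ) ramifies at {17, 31}: a division algebra.

[17, 31]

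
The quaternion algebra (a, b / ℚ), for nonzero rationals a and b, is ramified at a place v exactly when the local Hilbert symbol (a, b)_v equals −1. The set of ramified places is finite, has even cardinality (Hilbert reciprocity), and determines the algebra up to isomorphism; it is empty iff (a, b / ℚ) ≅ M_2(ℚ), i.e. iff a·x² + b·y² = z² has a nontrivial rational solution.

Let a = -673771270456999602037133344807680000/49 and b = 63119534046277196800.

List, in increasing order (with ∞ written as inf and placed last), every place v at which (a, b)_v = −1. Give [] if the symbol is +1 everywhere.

(a, b) ≡ (-60078, 24592087) mod (ℚ^×)²; places V = {2, 3, 5, 7, 13, 17, 19, 29, 31, 37, 41, 43, ∞}.
(a,b)_∞: sgn(-60078)=−, sgn(24592087)=+, so +1.
(a,b)_41: α=2, u≡7; β=1, v≡40 (mod 41); (7|41)=-1, (40|41)=+1; sign (−1)^0·-1^1·+1^2 = -1.
(a,b)_37: α=2, u≡26; β=1, v≡8 (mod 37); (26|37)=+1, (8|37)=-1; sign (−1)^0·+1^1·-1^2 = +1.
(a,b)_19: α=3, u≡11; β=2, v≡9 (mod 19); (11|19)=+1, (9|19)=+1; sign (−1)^0·+1^2·+1^3 = +1.
(a,b)_5: α=4, u≡3; β=2, v≡2 (mod 5); (3|5)=-1, (2|5)=-1; sign (−1)^0·-1^2·-1^4 = +1.
(a,b)_17: α=5, u≡13; β=2, v≡10 (mod 17); (13|17)=+1, (10|17)=-1; sign (−1)^0·+1^2·-1^5 = -1.
(a,b)_3: α=1, u≡2; β=0, v≡1 (mod 3); (2|3)=-1, (1|3)=+1; sign (−1)^0·-1^0·+1^1 = +1.
(a,b)_7: α=-2, u≡3; β=0, v≡4 (mod 7); (3|7)=-1, (4|7)=+1; sign (−1)^0·-1^0·+1^-2 = +1.
(a,b)_29: α=2, u≡8; β=1, v≡21 (mod 29); (8|29)=-1, (21|29)=-1; sign (−1)^0·-1^1·-1^2 = -1.
(a,b)_2: α=11, β=10; u≡1, v≡7 (mod 8); ε(u)ε(v)=0·1, αω(v)=11·0, βω(u)=10·0; sum ≡ 0  ⇒  +1.
(a,b)_43: α=2, u≡11; β=1, v≡1 (mod 43); (11|43)=+1, (1|43)=+1; sign (−1)^0·+1^1·+1^2 = +1.
(a,b)_31: α=3, u≡23; β=2, v≡5 (mod 31); (23|31)=-1, (5|31)=+1; sign (−1)^0·-1^2·+1^3 = +1.
(a,b)_13: α=2, u≡11; β=1, v≡4 (mod 13); (11|13)=-1, (4|13)=+1; sign (−1)^0·-1^1·+1^2 = -1.
Ram(-60078, 24592087) = {13, 17, 29, 41}; no ℚ_13-point on the conic.

[13, 17, 29, 41]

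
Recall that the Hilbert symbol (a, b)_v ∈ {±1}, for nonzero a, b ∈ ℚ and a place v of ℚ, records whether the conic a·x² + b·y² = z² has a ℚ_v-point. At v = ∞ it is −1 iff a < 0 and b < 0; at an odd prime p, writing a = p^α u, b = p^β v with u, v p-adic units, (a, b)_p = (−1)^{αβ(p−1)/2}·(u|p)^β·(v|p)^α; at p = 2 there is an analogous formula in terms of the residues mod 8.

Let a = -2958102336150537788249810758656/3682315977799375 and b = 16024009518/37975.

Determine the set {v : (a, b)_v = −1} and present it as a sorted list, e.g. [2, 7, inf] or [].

(a, b) ≡ (-589, 47058) mod (ℚ^×)²; places V = {2, 3, 5, 7, 11, 19, 23, 31, 41, ∞}.
(a,b)_2: α=10, β=1; u≡3, v≡1 (mod 8); ε(u)ε(v)=1·0, αω(v)=10·0, βω(u)=1·1; sum ≡ 1  ⇒  -1.
(a,b)_5: α=-4, u≡1; β=-2, v≡2 (mod 5); (1|5)=+1, (2|5)=-1; sign (−1)^0·+1^-2·-1^-4 = +1.
(a,b)_31: α=-3, u≡15; β=-1, v≡21 (mod 31); (15|31)=-1, (21|31)=-1; sign (−1)^1·-1^-1·-1^-3 = -1.
(a,b)_11: α=2, u≡1; β=1, v≡10 (mod 11); (1|11)=+1, (10|11)=-1; sign (−1)^0·+1^1·-1^2 = +1.
(a,b)_3: α=18, u≡2; β=5, v≡2 (mod 3); (2|3)=-1, (2|3)=-1; sign (−1)^0·-1^5·-1^18 = -1.
(a,b)_23: α=2, u≡18; β=1, v≡15 (mod 23); (18|23)=+1, (15|23)=-1; sign (−1)^0·+1^1·-1^2 = +1.
(a,b)_7: α=-6, u≡3; β=-2, v≡4 (mod 7); (3|7)=-1, (4|7)=+1; sign (−1)^0·-1^-2·+1^-6 = +1.
(a,b)_41: α=-2, u≡6; β=0, v≡2 (mod 41); (6|41)=-1, (2|41)=+1; sign (−1)^0·-1^0·+1^-2 = +1.
(a,b)_19: α=11, u≡4; β=4, v≡8 (mod 19); (4|19)=+1, (8|19)=-1; sign (−1)^0·+1^4·-1^11 = -1.
(a,b)_∞: sgn(-589)=−, sgn(47058)=+, so +1.
|Ram(-589, 47058)| = 4, even; anisotropic at {2, 3, 19, 31}.

[2, 3, 19, 31]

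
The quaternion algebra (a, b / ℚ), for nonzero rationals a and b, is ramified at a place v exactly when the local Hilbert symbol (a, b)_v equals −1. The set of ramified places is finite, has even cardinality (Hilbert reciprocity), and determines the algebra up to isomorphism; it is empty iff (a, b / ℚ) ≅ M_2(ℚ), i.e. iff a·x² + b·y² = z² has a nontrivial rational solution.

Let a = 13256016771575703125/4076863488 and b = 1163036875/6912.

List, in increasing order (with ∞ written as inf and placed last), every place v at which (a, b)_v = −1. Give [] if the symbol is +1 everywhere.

Mod squares: a ≡ 15, b ≡ 273. Check v ∈ {∞, 2, 3, 5, 7, 11, 13}.
v=3: a=3^-5·(≡2), b=3^-3·(≡1) mod 3; (2|3)=-1, (1|3)=+1; (−1)^{-5·-3·1}·(-1)^-3·(+1)^-5 = +1.
v=13: a=13^6·(≡11), b=13^3·(≡6) mod 13; (11|13)=-1, (6|13)=-1; (−1)^{6·3·6}·(-1)^3·(-1)^6 = -1.
v=∞: 15 > 0 and 273 > 0  ⇒  (a,b)_∞ = +1.
v=11: a=11^4·(≡3), b=11^2·(≡5) mod 11; (3|11)=+1, (5|11)=+1; (−1)^{4·2·5}·(+1)^2·(+1)^4 = +1.
v=5: a=5^7·(≡3), b=5^4·(≡2) mod 5; (3|5)=-1, (2|5)=-1; (−1)^{7·4·2}·(-1)^4·(-1)^7 = -1.
v=2: v_2(a)=-24, v_2(b)=-8; units ≡ 7, 1 (mod 8); ε·ε+αω+βω = 1·0+-24·0+-8·0 ≡ 0  ⇒  (a,b)_2 = +1.
v=7: a=7^4·(≡4), b=7^1·(≡1) mod 7; (4|7)=+1, (1|7)=+1; (−1)^{4·1·3}·(+1)^1·(+1)^4 = +1.
Ram(15, 273) = {5, 13}; no ℚ_5-point on the conic.

[5, 13]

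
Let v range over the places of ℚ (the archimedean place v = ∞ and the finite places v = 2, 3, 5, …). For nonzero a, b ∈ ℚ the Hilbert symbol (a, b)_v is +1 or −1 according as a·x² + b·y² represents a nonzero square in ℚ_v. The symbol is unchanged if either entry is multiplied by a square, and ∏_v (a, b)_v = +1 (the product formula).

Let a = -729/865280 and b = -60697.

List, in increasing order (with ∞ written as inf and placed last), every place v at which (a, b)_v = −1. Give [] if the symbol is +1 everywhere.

(a, b) ≡ (-5, -60697) mod (ℚ^×)²; places V = {2, 3, 5, 7, 13, 23, 29, ∞}.
(a,b)_5: α=-1, u≡1; β=0, v≡3 (mod 5); (1|5)=+1, (3|5)=-1; sign (−1)^0·+1^0·-1^-1 = -1.
(a,b)_7: α=0, u≡2; β=1, v≡2 (mod 7); (2|7)=+1, (2|7)=+1; sign (−1)^0·+1^1·+1^0 = +1.
(a,b)_13: α=-2, u≡7; β=1, v≡11 (mod 13); (7|13)=-1, (11|13)=-1; sign (−1)^0·-1^1·-1^-2 = -1.
(a,b)_2: α=-10, β=0; u≡3, v≡7 (mod 8); ε(u)ε(v)=1·1, αω(v)=-10·0, βω(u)=0·1; sum ≡ 1  ⇒  -1.
(a,b)_3: α=6, u≡1; β=0, v≡2 (mod 3); (1|3)=+1, (2|3)=-1; sign (−1)^0·+1^0·-1^6 = +1.
(a,b)_23: α=0, u≡13; β=1, v≡6 (mod 23); (13|23)=+1, (6|23)=+1; sign (−1)^0·+1^1·+1^0 = +1.
(a,b)_∞: sgn(-5)=−, sgn(-60697)=−, so -1.
(a,b)_29: α=0, u≡16; β=1, v≡24 (mod 29); (16|29)=+1, (24|29)=+1; sign (−1)^0·+1^1·+1^0 = +1.
|Ram(-5, -60697)| = 4, even; anisotropic at {2, 5, 13, ∞}.

[2, 5, 13, inf]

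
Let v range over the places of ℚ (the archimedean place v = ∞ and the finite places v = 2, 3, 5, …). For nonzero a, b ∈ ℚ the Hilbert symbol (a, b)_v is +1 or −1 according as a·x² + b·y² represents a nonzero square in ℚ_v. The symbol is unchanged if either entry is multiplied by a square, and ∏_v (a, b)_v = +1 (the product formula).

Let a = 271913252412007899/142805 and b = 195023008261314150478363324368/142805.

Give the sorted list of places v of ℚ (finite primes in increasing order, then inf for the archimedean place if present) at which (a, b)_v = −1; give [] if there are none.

(a, b) ≡ (8318695, 1265) mod (ℚ^×)²; places V = {2, 3, 5, 7, 11, 13, 17, 23, 31, 41, ∞}.
(a,b)_31: α=3, u≡16; β=2, v≡25 (mod 31); (16|31)=+1, (25|31)=+1; sign (−1)^0·+1^2·+1^3 = +1.
(a,b)_3: α=8, u≡1; β=12, v≡2 (mod 3); (1|3)=+1, (2|3)=-1; sign (−1)^0·+1^12·-1^8 = +1.
(a,b)_13: α=-4, u≡6; β=-4, v≡3 (mod 13); (6|13)=-1, (3|13)=+1; sign (−1)^0·-1^-4·+1^-4 = +1.
(a,b)_41: α=1, u≡11; β=2, v≡14 (mod 41); (11|41)=-1, (14|41)=-1; sign (−1)^0·-1^2·-1^1 = -1.
(a,b)_2: α=0, β=4; u≡7, v≡1 (mod 8); ε(u)ε(v)=1·0, αω(v)=0·0, βω(u)=4·0; sum ≡ 0  ⇒  +1.
(a,b)_∞: sgn(8318695)=+, sgn(1265)=+, so +1.
(a,b)_23: α=2, u≡12; β=5, v≡8 (mod 23); (12|23)=+1, (8|23)=+1; sign (−1)^0·+1^5·+1^2 = +1.
(a,b)_17: α=1, u≡6; β=4, v≡5 (mod 17); (6|17)=-1, (5|17)=-1; sign (−1)^0·-1^4·-1^1 = -1.
(a,b)_11: α=1, u≡7; β=1, v≡5 (mod 11); (7|11)=-1, (5|11)=+1; sign (−1)^1·-1^1·+1^1 = +1.
(a,b)_7: α=3, u≡1; β=4, v≡5 (mod 7); (1|7)=+1, (5|7)=-1; sign (−1)^0·+1^4·-1^3 = -1.
(a,b)_5: α=-1, u≡4; β=-1, v≡3 (mod 5); (4|5)=+1, (3|5)=-1; sign (−1)^0·+1^-1·-1^-1 = -1.
Ram(8318695, 1265) = {5, 7, 17, 41}; no ℚ_5-point on the conic.

[5, 7, 17, 41]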